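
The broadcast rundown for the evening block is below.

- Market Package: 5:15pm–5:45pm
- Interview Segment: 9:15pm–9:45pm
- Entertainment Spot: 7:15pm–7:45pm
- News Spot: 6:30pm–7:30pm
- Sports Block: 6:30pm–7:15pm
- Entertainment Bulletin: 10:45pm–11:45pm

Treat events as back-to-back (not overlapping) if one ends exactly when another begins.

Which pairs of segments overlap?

Sorted by start: Market Package, News Spot, Sports Block, Entertainment Spot, Interview Segment, Entertainment Bulletin.
News Spot starts after Market Package ends; Market Package is clear from here.
Sports Block starts before News Spot ends → News Spot and Sports Block overlap.
Entertainment Spot starts before News Spot ends → News Spot and Entertainment Spot overlap.
Interview Segment starts after News Spot ends; News Spot is clear from here.
Entertainment Spot starts exactly when Sports Block ends (back-to-back, no overlap); Sports Block is clear from here.
Interview Segment starts after Entertainment Spot ends; Entertainment Spot is clear from here.
Entertainment Bulletin starts after Interview Segment ends.

Entertainment Spot & News Spot, News Spot & Sports Block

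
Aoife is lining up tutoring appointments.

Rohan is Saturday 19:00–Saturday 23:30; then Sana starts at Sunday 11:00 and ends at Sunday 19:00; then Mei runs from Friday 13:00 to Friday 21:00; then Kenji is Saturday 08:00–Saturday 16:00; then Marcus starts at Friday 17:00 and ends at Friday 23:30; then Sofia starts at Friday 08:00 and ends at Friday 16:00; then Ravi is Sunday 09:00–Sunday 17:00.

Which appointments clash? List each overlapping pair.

Sorted by start: Sofia, Mei, Marcus, Kenji, Rohan, Ravi, Sana.
Mei starts before Sofia ends → Sofia and Mei overlap.
Marcus starts after Sofia ends, so Sofia has no further overlaps.
Marcus starts before Mei ends → Mei and Marcus overlap.
Kenji starts after Mei ends, so Mei has no further overlaps.
Kenji starts after Marcus ends, so Marcus has no further overlaps.
Rohan starts after Kenji ends, so Kenji has no further overlaps.
Ravi starts after Rohan ends, so Rohan has no further overlaps.
Sana starts before Ravi ends → Ravi and Sana overlap.

Marcus & Mei, Mei & Sofia, Ravi & Sana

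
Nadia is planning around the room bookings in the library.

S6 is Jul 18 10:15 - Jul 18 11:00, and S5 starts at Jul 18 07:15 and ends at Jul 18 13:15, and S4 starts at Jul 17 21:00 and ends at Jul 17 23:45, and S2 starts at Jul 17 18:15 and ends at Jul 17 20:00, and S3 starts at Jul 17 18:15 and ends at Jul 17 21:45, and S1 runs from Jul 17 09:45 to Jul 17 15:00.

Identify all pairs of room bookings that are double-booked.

S2 & S3, S3 & S4, S5 & S6

Two intervals overlap when each starts before the other ends.
Sorted by start: S1, S2, S3, S4, S5, S6.
S2 starts after S1 ends — done with S1.
S3 starts before S2 ends → S2 and S3 overlap.
S4 starts after S2 ends — done with S2.
S4 starts before S3 ends → S3 and S4 overlap.
S5 starts after S3 ends — done with S3.
S5 starts after S4 ends — done with S4.
S6 starts before S5 ends → S5 and S6 overlap.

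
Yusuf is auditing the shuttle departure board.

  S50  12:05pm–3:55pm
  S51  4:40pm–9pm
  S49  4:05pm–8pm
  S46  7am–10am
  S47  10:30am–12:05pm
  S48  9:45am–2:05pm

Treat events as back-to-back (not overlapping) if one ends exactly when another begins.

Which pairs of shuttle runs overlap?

Sorted by start: S46, S48, S47, S50, S49, S51.
S48 starts before S46 ends → S46 and S48 overlap.
S47 starts after S46 ends; S46 is clear from here.
S47 starts before S48 ends → S48 and S47 overlap.
S50 starts before S48 ends → S48 and S50 overlap.
S49 starts after S48 ends; S48 is clear from here.
S50 starts exactly when S47 ends (back-to-back, no overlap); S47 is clear from here.
S49 starts after S50 ends; S50 is clear from here.
S51 starts before S49 ends → S49 and S51 overlap.

S46 & S48, S47 & S48, S48 & S50, S49 & S51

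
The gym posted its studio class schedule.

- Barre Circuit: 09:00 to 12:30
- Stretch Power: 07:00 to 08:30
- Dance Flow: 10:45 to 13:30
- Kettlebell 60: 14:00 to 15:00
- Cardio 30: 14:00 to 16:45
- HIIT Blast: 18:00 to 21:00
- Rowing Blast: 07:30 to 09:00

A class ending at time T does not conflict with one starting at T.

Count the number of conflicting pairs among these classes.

Check each pair: they overlap iff neither finishes before the other starts.
Sorted by start: Stretch Power, Rowing Blast, Barre Circuit, Dance Flow, Cardio 30, Kettlebell 60, HIIT Blast.
Rowing Blast starts before Stretch Power ends → Stretch Power and Rowing Blast overlap.
Barre Circuit starts after Stretch Power ends — done with Stretch Power.
Barre Circuit starts exactly when Rowing Blast ends (back-to-back, no overlap) — done with Rowing Blast.
Dance Flow starts before Barre Circuit ends → Barre Circuit and Dance Flow overlap.
Cardio 30 starts after Barre Circuit ends — done with Barre Circuit.
Cardio 30 starts after Dance Flow ends — done with Dance Flow.
Kettlebell 60 starts before Cardio 30 ends → Cardio 30 and Kettlebell 60 overlap.
HIIT Blast starts after Cardio 30 ends.
HIIT Blast starts after Kettlebell 60 ends.
Overlapping pairs: Barre Circuit & Dance Flow, Cardio 30 & Kettlebell 60, Rowing Blast & Stretch Power — 3 in total.

3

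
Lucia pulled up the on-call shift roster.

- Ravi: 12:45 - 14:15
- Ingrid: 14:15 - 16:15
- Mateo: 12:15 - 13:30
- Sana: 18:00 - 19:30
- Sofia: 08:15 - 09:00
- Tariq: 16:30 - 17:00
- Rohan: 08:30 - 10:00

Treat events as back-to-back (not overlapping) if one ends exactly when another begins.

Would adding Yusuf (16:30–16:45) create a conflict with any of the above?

Sofia: ends 09:00 at or before Yusuf starts 16:30 → clear.
Rohan: ends 10:00 at or before Yusuf starts 16:30 → clear.
Mateo: ends 13:30 at or before Yusuf starts 16:30 → clear.
Ravi: ends 14:15 at or before Yusuf starts 16:30 → clear.
Ingrid: ends 16:15 at or before Yusuf starts 16:30 → clear.
Tariq: starts 16:30 before Yusuf ends 16:45, and ends 17:00 after Yusuf starts 16:30 → overlap.
Sana: starts 18:00 at or after Yusuf ends 16:45 → clear.
Yusuf overlaps Tariq.

Yes — it overlaps Tariq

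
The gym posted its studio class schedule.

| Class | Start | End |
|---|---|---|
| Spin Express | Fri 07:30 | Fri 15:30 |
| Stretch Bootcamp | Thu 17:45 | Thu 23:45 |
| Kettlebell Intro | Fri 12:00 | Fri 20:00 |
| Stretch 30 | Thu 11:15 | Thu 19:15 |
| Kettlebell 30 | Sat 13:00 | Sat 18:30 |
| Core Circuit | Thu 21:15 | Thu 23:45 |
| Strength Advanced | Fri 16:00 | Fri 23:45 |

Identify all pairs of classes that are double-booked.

Sorted by start: Stretch 30, Stretch Bootcamp, Core Circuit, Spin Express, Kettlebell Intro, Strength Advanced, Kettlebell 30.
Stretch Bootcamp starts before Stretch 30 ends → Stretch 30 and Stretch Bootcamp overlap.
Core Circuit starts after Stretch 30 ends, so Stretch 30 has no further overlaps.
Core Circuit starts before Stretch Bootcamp ends → Stretch Bootcamp and Core Circuit overlap.
Spin Express starts after Stretch Bootcamp ends, so Stretch Bootcamp has no further overlaps.
Spin Express starts after Core Circuit ends, so Core Circuit has no further overlaps.
Kettlebell Intro starts before Spin Express ends → Spin Express and Kettlebell Intro overlap.
Strength Advanced starts after Spin Express ends, so Spin Express has no further overlaps.
Strength Advanced starts before Kettlebell Intro ends → Kettlebell Intro and Strength Advanced overlap.
Kettlebell 30 starts after Kettlebell Intro ends.
Kettlebell 30 starts after Strength Advanced ends.

Core Circuit & Stretch Bootcamp, Kettlebell Intro & Spin Express, Kettlebell Intro & Strength Advanced, Stretch 30 & Stretch Bootcamp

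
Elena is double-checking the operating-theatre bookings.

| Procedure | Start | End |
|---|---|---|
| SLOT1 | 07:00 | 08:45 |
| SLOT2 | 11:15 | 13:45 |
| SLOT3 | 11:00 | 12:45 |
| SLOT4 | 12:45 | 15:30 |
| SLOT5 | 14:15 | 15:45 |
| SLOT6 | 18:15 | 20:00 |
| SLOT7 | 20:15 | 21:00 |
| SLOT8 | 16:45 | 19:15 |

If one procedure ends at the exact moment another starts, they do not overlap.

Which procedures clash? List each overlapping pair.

SLOT2 & SLOT3, SLOT2 & SLOT4, SLOT4 & SLOT5, SLOT6 & SLOT8

Two intervals overlap when each starts before the other ends.
Sorted by start: SLOT1, SLOT3, SLOT2, SLOT4, SLOT5, SLOT8, SLOT6, SLOT7.
SLOT3 starts after SLOT1 ends — done with SLOT1.
SLOT2 starts before SLOT3 ends → SLOT3 and SLOT2 overlap.
SLOT4 starts exactly when SLOT3 ends (back-to-back, no overlap) — done with SLOT3.
SLOT4 starts before SLOT2 ends → SLOT2 and SLOT4 overlap.
SLOT5 starts after SLOT2 ends — done with SLOT2.
SLOT5 starts before SLOT4 ends → SLOT4 and SLOT5 overlap.
SLOT8 starts after SLOT4 ends — done with SLOT4.
SLOT8 starts after SLOT5 ends — done with SLOT5.
SLOT6 starts before SLOT8 ends → SLOT8 and SLOT6 overlap.
SLOT7 starts after SLOT8 ends.
SLOT7 starts after SLOT6 ends.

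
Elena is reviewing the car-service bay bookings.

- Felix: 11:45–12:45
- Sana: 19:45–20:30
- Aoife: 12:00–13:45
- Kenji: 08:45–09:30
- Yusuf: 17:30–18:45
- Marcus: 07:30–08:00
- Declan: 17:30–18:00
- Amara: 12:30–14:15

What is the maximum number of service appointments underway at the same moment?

3

Sort all start/end points and keep a running count:
07:30 start Marcus → 1
08:00 end Marcus → 0
08:45 start Kenji → 1
09:30 end Kenji → 0
11:45 start Felix → 1
12:00 start Aoife → 2
12:30 start Amara → 3
12:45 end Felix → 2
13:45 end Aoife → 1
14:15 end Amara → 0
17:30 start Declan → 1
17:30 start Yusuf → 2
18:00 end Declan → 1
18:45 end Yusuf → 0
19:45 start Sana → 1
20:30 end Sana → 0
Peak is 3, at 12:30 (Amara, Aoife, Felix).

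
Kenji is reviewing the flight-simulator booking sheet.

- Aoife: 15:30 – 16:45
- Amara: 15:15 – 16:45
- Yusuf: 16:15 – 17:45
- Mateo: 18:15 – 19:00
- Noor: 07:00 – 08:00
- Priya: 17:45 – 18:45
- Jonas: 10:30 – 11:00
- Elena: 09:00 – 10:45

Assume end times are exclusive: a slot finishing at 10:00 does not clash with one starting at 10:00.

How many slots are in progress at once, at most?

Walk through starts and ends in time order (an end at T is processed before a start at T):
07:00 start Noor → 1
08:00 end Noor → 0
09:00 start Elena → 1
10:30 start Jonas → 2
10:45 end Elena → 1
11:00 end Jonas → 0
15:15 start Amara → 1
15:30 start Aoife → 2
16:15 start Yusuf → 3
16:45 end Amara → 2
16:45 end Aoife → 1
17:45 end Yusuf → 0
17:45 start Priya → 1
18:15 start Mateo → 2
18:45 end Priya → 1
19:00 end Mateo → 0
Peak is 3, at 16:15 (Amara, Aoife, Yusuf).

3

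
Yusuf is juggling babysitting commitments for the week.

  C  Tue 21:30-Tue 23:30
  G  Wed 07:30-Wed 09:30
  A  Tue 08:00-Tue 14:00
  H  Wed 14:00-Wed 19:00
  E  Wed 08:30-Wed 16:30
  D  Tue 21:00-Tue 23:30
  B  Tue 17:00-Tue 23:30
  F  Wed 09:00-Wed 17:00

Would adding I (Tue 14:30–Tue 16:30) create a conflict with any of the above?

A: ends Tue 14:00 at or before I starts Tue 14:30 → clear.
B: starts Tue 17:00 at or after I ends Tue 16:30 → clear.
D: starts Tue 21:00 at or after I ends Tue 16:30 → clear.
C: starts Tue 21:30 at or after I ends Tue 16:30 → clear.
G: starts Wed 07:30 at or after I ends Tue 16:30 → clear.
E: starts Wed 08:30 at or after I ends Tue 16:30 → clear.
F: starts Wed 09:00 at or after I ends Tue 16:30 → clear.
H: starts Wed 14:00 at or after I ends Tue 16:30 → clear.

No — it doesn't clash with anything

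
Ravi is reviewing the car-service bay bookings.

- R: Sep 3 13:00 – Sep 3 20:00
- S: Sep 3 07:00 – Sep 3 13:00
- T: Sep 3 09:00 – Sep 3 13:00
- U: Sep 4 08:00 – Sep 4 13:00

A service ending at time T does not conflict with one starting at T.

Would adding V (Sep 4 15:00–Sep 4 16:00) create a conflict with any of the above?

No — it doesn't clash with anything

S: ends Sep 3 13:00 at or before V starts Sep 4 15:00 → clear.
T: ends Sep 3 13:00 at or before V starts Sep 4 15:00 → clear.
R: ends Sep 3 20:00 at or before V starts Sep 4 15:00 → clear.
U: ends Sep 4 13:00 at or before V starts Sep 4 15:00 → clear.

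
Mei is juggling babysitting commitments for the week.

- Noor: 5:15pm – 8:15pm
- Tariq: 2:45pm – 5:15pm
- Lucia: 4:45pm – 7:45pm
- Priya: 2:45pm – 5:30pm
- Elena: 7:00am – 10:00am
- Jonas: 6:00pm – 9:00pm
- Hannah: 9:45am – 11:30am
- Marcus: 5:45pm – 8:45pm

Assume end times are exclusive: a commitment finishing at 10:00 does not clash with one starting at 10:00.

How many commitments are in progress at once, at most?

4

Walk through starts and ends in time order (an end at T is processed before a start at T):
7:00am start Elena → 1
9:45am start Hannah → 2
10:00am end Elena → 1
11:30am end Hannah → 0
2:45pm start Priya → 1
2:45pm start Tariq → 2
4:45pm start Lucia → 3
5:15pm end Tariq → 2
5:15pm start Noor → 3
5:30pm end Priya → 2
5:45pm start Marcus → 3
6:00pm start Jonas → 4
7:45pm end Lucia → 3
8:15pm end Noor → 2
8:45pm end Marcus → 1
9:00pm end Jonas → 0
Peak is 4, at 6:00pm (Jonas, Lucia, Marcus, Noor).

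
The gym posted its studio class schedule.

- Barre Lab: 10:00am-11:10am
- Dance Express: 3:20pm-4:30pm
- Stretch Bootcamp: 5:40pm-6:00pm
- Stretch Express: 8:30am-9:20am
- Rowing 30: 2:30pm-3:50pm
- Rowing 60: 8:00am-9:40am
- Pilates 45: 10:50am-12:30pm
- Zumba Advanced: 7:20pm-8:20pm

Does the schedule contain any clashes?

Two intervals overlap when each starts before the other ends.
Sorted by start: Rowing 60, Stretch Express, Barre Lab, Pilates 45, Rowing 30, Dance Express, Stretch Bootcamp, Zumba Advanced.
Stretch Express starts before Rowing 60 ends → Rowing 60 and Stretch Express overlap.
That's a conflict, so the schedule is not conflict-free.

Yes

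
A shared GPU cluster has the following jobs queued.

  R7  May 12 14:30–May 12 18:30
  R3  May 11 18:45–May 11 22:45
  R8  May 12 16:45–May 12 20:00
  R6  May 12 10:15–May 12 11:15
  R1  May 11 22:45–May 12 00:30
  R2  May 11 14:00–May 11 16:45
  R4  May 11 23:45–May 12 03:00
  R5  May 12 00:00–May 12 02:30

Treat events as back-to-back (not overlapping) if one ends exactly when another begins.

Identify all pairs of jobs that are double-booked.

Sorted by start: R2, R3, R1, R4, R5, R6, R7, R8.
R3 starts after R2 ends, so R2 has no further overlaps.
R1 starts exactly when R3 ends (back-to-back, no overlap), so R3 has no further overlaps.
R4 starts before R1 ends → R1 and R4 overlap.
R5 starts before R1 ends → R1 and R5 overlap.
R6 starts after R1 ends, so R1 has no further overlaps.
R5 starts before R4 ends → R4 and R5 overlap.
R6 starts after R4 ends, so R4 has no further overlaps.
R6 starts after R5 ends, so R5 has no further overlaps.
R7 starts after R6 ends, so R6 has no further overlaps.
R8 starts before R7 ends → R7 and R8 overlap.

R1 & R4, R1 & R5, R4 & R5, R7 & R8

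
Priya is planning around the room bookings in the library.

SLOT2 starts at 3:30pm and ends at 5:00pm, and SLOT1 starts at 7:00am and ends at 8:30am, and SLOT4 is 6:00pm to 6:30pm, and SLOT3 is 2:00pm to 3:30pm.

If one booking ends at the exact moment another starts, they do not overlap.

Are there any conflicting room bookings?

Sorted by start: SLOT1, SLOT3, SLOT2, SLOT4.
SLOT3 starts after SLOT1 ends, so SLOT1 has no further overlaps.
SLOT2 starts exactly when SLOT3 ends (back-to-back, no overlap), so SLOT3 has no further overlaps.
SLOT4 starts after SLOT2 ends.
Every pair is clear; the schedule has no overlaps.

No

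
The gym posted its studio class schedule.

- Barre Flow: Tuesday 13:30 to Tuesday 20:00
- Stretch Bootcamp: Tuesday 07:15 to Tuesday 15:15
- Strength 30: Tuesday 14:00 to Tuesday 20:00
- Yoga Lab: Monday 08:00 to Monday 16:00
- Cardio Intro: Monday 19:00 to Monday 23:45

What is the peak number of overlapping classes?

Sort all start/end points and keep a running count:
Monday 08:00 start Yoga Lab → 1
Monday 16:00 end Yoga Lab → 0
Monday 19:00 start Cardio Intro → 1
Monday 23:45 end Cardio Intro → 0
Tuesday 07:15 start Stretch Bootcamp → 1
Tuesday 13:30 start Barre Flow → 2
Tuesday 14:00 start Strength 30 → 3
Tuesday 15:15 end Stretch Bootcamp → 2
Tuesday 20:00 end Barre Flow → 1
Tuesday 20:00 end Strength 30 → 0
Peak is 3, at Tuesday 14:00 (Barre Flow, Strength 30, Stretch Bootcamp).

3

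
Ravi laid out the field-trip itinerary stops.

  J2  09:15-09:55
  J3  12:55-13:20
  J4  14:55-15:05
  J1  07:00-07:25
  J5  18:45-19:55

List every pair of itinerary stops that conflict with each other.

none

Sorted by start: J1, J2, J3, J4, J5.
J2 starts after J1 ends, so nothing later overlaps J1 either.
J3 starts after J2 ends, so nothing later overlaps J2 either.
J4 starts after J3 ends, so nothing later overlaps J3 either.
J5 starts after J4 ends.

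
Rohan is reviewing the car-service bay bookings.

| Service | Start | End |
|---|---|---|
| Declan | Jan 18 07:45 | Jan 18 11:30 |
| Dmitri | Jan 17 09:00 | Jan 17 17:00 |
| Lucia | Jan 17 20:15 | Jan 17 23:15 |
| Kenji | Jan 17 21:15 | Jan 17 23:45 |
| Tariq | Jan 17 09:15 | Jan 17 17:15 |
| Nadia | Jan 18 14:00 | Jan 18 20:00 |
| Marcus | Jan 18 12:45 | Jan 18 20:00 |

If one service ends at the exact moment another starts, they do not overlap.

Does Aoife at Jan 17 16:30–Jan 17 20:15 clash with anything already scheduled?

Yes — it overlaps Dmitri, Tariq

Dmitri: starts Jan 17 09:00 before Aoife ends Jan 17 20:15, and ends Jan 17 17:00 after Aoife starts Jan 17 16:30 → overlap.
Tariq: starts Jan 17 09:15 before Aoife ends Jan 17 20:15, and ends Jan 17 17:15 after Aoife starts Jan 17 16:30 → overlap.
Lucia: starts Jan 17 20:15 at or after Aoife ends Jan 17 20:15 → clear.
Kenji: starts Jan 17 21:15 at or after Aoife ends Jan 17 20:15 → clear.
Declan: starts Jan 18 07:45 at or after Aoife ends Jan 17 20:15 → clear.
Marcus: starts Jan 18 12:45 at or after Aoife ends Jan 17 20:15 → clear.
Nadia: starts Jan 18 14:00 at or after Aoife ends Jan 17 20:15 → clear.
Aoife overlaps Dmitri, Tariq.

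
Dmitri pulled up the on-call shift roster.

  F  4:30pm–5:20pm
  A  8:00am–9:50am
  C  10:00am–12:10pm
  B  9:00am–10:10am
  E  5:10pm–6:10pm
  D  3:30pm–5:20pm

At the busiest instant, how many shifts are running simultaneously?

3

Sweep the timeline, counting +1 at each start and −1 at each end (ends before starts at a tie):
8:00am start A → 1
9:00am start B → 2
9:50am end A → 1
10:00am start C → 2
10:10am end B → 1
12:10pm end C → 0
3:30pm start D → 1
4:30pm start F → 2
5:10pm start E → 3
5:20pm end D → 2
5:20pm end F → 1
6:10pm end E → 0
Peak is 3, at 5:10pm (D, E, F).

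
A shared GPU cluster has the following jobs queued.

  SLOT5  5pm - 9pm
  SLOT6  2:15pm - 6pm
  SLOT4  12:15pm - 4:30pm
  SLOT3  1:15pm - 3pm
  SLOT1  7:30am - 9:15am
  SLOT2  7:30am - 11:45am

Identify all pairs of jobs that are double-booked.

Sorted by start: SLOT1, SLOT2, SLOT4, SLOT3, SLOT6, SLOT5.
SLOT2 starts before SLOT1 ends → SLOT1 and SLOT2 overlap.
SLOT4 starts after SLOT1 ends; SLOT1 is clear from here.
SLOT4 starts after SLOT2 ends; SLOT2 is clear from here.
SLOT3 starts before SLOT4 ends → SLOT4 and SLOT3 overlap.
SLOT6 starts before SLOT4 ends → SLOT4 and SLOT6 overlap.
SLOT5 starts after SLOT4 ends.
SLOT6 starts before SLOT3 ends → SLOT3 and SLOT6 overlap.
SLOT5 starts after SLOT3 ends.
SLOT5 starts before SLOT6 ends → SLOT6 and SLOT5 overlap.

SLOT1 & SLOT2, SLOT3 & SLOT4, SLOT3 & SLOT6, SLOT4 & SLOT6, SLOT5 & SLOT6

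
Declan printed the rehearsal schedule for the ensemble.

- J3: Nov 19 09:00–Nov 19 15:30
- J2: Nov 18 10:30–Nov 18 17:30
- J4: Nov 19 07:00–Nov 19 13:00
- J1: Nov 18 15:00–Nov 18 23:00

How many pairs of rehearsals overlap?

2

Sorted by start: J2, J1, J4, J3.
J1 starts before J2 ends → J2 and J1 overlap.
J4 starts after J2 ends — done with J2.
J4 starts after J1 ends — done with J1.
J3 starts before J4 ends → J4 and J3 overlap.
Overlapping pairs: J1 & J2, J3 & J4 — 2 in total.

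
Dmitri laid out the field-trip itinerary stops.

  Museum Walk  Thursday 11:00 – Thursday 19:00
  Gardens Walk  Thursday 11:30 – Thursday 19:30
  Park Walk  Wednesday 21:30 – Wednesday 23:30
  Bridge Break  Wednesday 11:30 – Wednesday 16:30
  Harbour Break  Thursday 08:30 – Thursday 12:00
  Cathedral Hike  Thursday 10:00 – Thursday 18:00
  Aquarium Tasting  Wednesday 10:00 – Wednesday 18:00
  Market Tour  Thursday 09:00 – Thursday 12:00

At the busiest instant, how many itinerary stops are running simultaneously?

5

Walk through starts and ends in time order (an end at T is processed before a start at T):
Wednesday 10:00 start Aquarium Tasting → 1
Wednesday 11:30 start Bridge Break → 2
Wednesday 16:30 end Bridge Break → 1
Wednesday 18:00 end Aquarium Tasting → 0
Wednesday 21:30 start Park Walk → 1
Wednesday 23:30 end Park Walk → 0
Thursday 08:30 start Harbour Break → 1
Thursday 09:00 start Market Tour → 2
Thursday 10:00 start Cathedral Hike → 3
Thursday 11:00 start Museum Walk → 4
Thursday 11:30 start Gardens Walk → 5
Thursday 12:00 end Harbour Break → 4
Thursday 12:00 end Market Tour → 3
Thursday 18:00 end Cathedral Hike → 2
Thursday 19:00 end Museum Walk → 1
Thursday 19:30 end Gardens Walk → 0
Peak is 5, at Thursday 11:30 (Cathedral Hike, Gardens Walk, Harbour Break, Market Tour, Museum Walk).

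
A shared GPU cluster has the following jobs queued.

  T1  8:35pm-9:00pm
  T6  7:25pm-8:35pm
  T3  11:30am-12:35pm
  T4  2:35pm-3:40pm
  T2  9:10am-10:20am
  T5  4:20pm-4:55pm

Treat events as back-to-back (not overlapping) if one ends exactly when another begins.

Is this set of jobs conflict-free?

Sorted by start: T2, T3, T4, T5, T6, T1.
T3 starts after T2 ends, so T2 has no further overlaps.
T4 starts after T3 ends, so T3 has no further overlaps.
T5 starts after T4 ends, so T4 has no further overlaps.
T6 starts after T5 ends, so T5 has no further overlaps.
T1 starts exactly when T6 ends (back-to-back, no overlap).
Every pair is clear; the schedule has no overlaps.

Yes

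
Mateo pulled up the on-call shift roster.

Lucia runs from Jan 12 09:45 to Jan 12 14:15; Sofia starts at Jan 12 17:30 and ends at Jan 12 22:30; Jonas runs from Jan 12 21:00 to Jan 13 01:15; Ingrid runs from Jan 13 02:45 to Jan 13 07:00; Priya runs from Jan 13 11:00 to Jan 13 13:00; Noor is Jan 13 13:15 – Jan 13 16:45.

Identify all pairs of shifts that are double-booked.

Sorted by start: Lucia, Sofia, Jonas, Ingrid, Priya, Noor.
Sofia starts after Lucia ends, so Lucia has no further overlaps.
Jonas starts before Sofia ends → Sofia and Jonas overlap.
Ingrid starts after Sofia ends, so Sofia has no further overlaps.
Ingrid starts after Jonas ends, so Jonas has no further overlaps.
Priya starts after Ingrid ends, so Ingrid has no further overlaps.
Noor starts after Priya ends.

Jonas & Sofia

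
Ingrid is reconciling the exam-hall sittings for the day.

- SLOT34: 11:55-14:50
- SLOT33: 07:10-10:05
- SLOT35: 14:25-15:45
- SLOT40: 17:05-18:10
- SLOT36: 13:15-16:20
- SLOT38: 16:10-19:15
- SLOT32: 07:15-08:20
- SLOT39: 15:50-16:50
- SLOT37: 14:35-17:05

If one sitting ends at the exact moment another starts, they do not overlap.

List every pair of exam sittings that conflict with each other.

SLOT32 & SLOT33, SLOT34 & SLOT35, SLOT34 & SLOT36, SLOT34 & SLOT37, SLOT35 & SLOT36, SLOT35 & SLOT37, SLOT36 & SLOT37, SLOT36 & SLOT38, SLOT36 & SLOT39, SLOT37 & SLOT38, SLOT37 & SLOT39, SLOT38 & SLOT39, SLOT38 & SLOT40

Sorted by start: SLOT33, SLOT32, SLOT34, SLOT36, SLOT35, SLOT37, SLOT39, SLOT38, SLOT40.
SLOT32 starts before SLOT33 ends → SLOT33 and SLOT32 overlap.
SLOT34 starts after SLOT33 ends; SLOT33 is clear from here.
SLOT34 starts after SLOT32 ends; SLOT32 is clear from here.
SLOT36 starts before SLOT34 ends → SLOT34 and SLOT36 overlap.
SLOT35 starts before SLOT34 ends → SLOT34 and SLOT35 overlap.
SLOT37 starts before SLOT34 ends → SLOT34 and SLOT37 overlap.
SLOT39 starts after SLOT34 ends; SLOT34 is clear from here.
SLOT35 starts before SLOT36 ends → SLOT36 and SLOT35 overlap.
SLOT37 starts before SLOT36 ends → SLOT36 and SLOT37 overlap.
SLOT39 starts before SLOT36 ends → SLOT36 and SLOT39 overlap.
SLOT38 starts before SLOT36 ends → SLOT36 and SLOT38 overlap.
SLOT40 starts after SLOT36 ends.
SLOT37 starts before SLOT35 ends → SLOT35 and SLOT37 overlap.
SLOT39 starts after SLOT35 ends; SLOT35 is clear from here.
SLOT39 starts before SLOT37 ends → SLOT37 and SLOT39 overlap.
SLOT38 starts before SLOT37 ends → SLOT37 and SLOT38 overlap.
SLOT40 starts exactly when SLOT37 ends (back-to-back, no overlap).
SLOT38 starts before SLOT39 ends → SLOT39 and SLOT38 overlap.
SLOT40 starts after SLOT39 ends.
SLOT40 starts before SLOT38 ends → SLOT38 and SLOT40 overlap.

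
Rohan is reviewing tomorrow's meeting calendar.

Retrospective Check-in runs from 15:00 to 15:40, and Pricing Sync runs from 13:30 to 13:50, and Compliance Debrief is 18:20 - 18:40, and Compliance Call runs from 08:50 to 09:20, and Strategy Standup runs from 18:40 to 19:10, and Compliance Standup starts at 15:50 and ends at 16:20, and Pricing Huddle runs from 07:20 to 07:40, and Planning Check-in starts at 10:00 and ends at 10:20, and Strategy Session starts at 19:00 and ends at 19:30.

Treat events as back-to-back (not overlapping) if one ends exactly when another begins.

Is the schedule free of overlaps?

No

Check each pair: they overlap iff neither finishes before the other starts.
Sorted by start: Pricing Huddle, Compliance Call, Planning Check-in, Pricing Sync, Retrospective Check-in, Compliance Standup, Compliance Debrief, Strategy Standup, Strategy Session.
Compliance Call starts after Pricing Huddle ends — done with Pricing Huddle.
Planning Check-in starts after Compliance Call ends — done with Compliance Call.
Pricing Sync starts after Planning Check-in ends — done with Planning Check-in.
Retrospective Check-in starts after Pricing Sync ends — done with Pricing Sync.
Compliance Standup starts after Retrospective Check-in ends — done with Retrospective Check-in.
Compliance Debrief starts after Compliance Standup ends — done with Compliance Standup.
Strategy Standup starts exactly when Compliance Debrief ends (back-to-back, no overlap) — done with Compliance Debrief.
Strategy Session starts before Strategy Standup ends → Strategy Standup and Strategy Session overlap.
That's a conflict, so the schedule is not conflict-free.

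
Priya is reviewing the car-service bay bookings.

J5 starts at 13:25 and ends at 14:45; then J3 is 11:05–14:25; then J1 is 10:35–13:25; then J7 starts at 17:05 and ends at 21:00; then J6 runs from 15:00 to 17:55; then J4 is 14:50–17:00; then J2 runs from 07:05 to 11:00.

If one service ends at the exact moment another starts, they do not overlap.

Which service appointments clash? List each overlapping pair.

Sorted by start: J2, J1, J3, J5, J4, J6, J7.
J1 starts before J2 ends → J2 and J1 overlap.
J3 starts after J2 ends; J2 is clear from here.
J3 starts before J1 ends → J1 and J3 overlap.
J5 starts exactly when J1 ends (back-to-back, no overlap); J1 is clear from here.
J5 starts before J3 ends → J3 and J5 overlap.
J4 starts after J3 ends; J3 is clear from here.
J4 starts after J5 ends; J5 is clear from here.
J6 starts before J4 ends → J4 and J6 overlap.
J7 starts after J4 ends.
J7 starts before J6 ends → J6 and J7 overlap.

J1 & J2, J1 & J3, J3 & J5, J4 & J6, J6 & J7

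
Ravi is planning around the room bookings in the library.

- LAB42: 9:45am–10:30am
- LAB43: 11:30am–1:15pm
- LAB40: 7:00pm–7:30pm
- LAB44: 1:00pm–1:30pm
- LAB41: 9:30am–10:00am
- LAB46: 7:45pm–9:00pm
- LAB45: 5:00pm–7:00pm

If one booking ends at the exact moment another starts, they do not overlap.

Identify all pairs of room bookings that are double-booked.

LAB41 & LAB42, LAB43 & LAB44

Sorted by start: LAB41, LAB42, LAB43, LAB44, LAB45, LAB40, LAB46.
LAB42 starts before LAB41 ends → LAB41 and LAB42 overlap.
LAB43 starts after LAB41 ends; LAB41 is clear from here.
LAB43 starts after LAB42 ends; LAB42 is clear from here.
LAB44 starts before LAB43 ends → LAB43 and LAB44 overlap.
LAB45 starts after LAB43 ends; LAB43 is clear from here.
LAB45 starts after LAB44 ends; LAB44 is clear from here.
LAB40 starts exactly when LAB45 ends (back-to-back, no overlap); LAB45 is clear from here.
LAB46 starts after LAB40 ends.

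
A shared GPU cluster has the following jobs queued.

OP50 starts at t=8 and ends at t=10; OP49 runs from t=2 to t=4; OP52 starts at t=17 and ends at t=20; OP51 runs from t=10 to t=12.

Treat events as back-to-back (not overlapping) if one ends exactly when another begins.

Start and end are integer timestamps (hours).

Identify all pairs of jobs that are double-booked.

none

Sorted by start: OP49, OP50, OP51, OP52.
OP50 starts after OP49 ends — done with OP49.
OP51 starts exactly when OP50 ends (back-to-back, no overlap) — done with OP50.
OP52 starts after OP51 ends.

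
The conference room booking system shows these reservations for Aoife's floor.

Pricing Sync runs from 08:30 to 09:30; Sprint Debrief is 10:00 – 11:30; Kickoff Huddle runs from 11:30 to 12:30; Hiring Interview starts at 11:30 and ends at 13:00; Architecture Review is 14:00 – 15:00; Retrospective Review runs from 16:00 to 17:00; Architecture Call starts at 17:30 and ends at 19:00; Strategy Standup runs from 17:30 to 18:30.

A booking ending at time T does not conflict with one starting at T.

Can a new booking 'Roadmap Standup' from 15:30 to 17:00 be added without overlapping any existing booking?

No — it overlaps Retrospective Review

Pricing Sync: ends 09:30 at or before Roadmap Standup starts 15:30 → clear.
Sprint Debrief: ends 11:30 at or before Roadmap Standup starts 15:30 → clear.
Kickoff Huddle: ends 12:30 at or before Roadmap Standup starts 15:30 → clear.
Hiring Interview: ends 13:00 at or before Roadmap Standup starts 15:30 → clear.
Architecture Review: ends 15:00 at or before Roadmap Standup starts 15:30 → clear.
Retrospective Review: starts 16:00 before Roadmap Standup ends 17:00, and ends 17:00 after Roadmap Standup starts 15:30 → overlap.
Architecture Call: starts 17:30 at or after Roadmap Standup ends 17:00 → clear.
Strategy Standup: starts 17:30 at or after Roadmap Standup ends 17:00 → clear.
Roadmap Standup overlaps Retrospective Review.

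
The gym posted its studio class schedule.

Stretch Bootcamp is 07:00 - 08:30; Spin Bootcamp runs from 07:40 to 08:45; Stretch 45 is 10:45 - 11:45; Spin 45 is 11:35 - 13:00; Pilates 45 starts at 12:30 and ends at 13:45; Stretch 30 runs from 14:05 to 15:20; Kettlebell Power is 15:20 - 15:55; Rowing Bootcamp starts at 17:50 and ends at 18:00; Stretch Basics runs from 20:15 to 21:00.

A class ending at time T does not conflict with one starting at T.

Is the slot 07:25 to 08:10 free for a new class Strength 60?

No — it overlaps Spin Bootcamp, Stretch Bootcamp

Stretch Bootcamp: starts 07:00 before Strength 60 ends 08:10, and ends 08:30 after Strength 60 starts 07:25 → overlap.
Spin Bootcamp: starts 07:40 before Strength 60 ends 08:10, and ends 08:45 after Strength 60 starts 07:25 → overlap.
Stretch 45: starts 10:45 at or after Strength 60 ends 08:10 → clear.
Spin 45: starts 11:35 at or after Strength 60 ends 08:10 → clear.
Pilates 45: starts 12:30 at or after Strength 60 ends 08:10 → clear.
Stretch 30: starts 14:05 at or after Strength 60 ends 08:10 → clear.
Kettlebell Power: starts 15:20 at or after Strength 60 ends 08:10 → clear.
Rowing Bootcamp: starts 17:50 at or after Strength 60 ends 08:10 → clear.
Stretch Basics: starts 20:15 at or after Strength 60 ends 08:10 → clear.
Strength 60 overlaps Stretch Bootcamp, Spin Bootcamp.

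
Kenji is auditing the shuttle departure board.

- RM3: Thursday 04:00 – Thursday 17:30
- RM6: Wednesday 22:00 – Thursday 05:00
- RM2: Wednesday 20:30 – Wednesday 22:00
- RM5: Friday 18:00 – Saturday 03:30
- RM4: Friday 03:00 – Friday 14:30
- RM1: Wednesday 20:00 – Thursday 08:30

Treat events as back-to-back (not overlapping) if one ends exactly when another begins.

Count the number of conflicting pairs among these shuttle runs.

Two intervals overlap when each starts before the other ends.
Sorted by start: RM1, RM2, RM6, RM3, RM4, RM5.
RM2 starts before RM1 ends → RM1 and RM2 overlap.
RM6 starts before RM1 ends → RM1 and RM6 overlap.
RM3 starts before RM1 ends → RM1 and RM3 overlap.
RM4 starts after RM1 ends, so RM1 has no further overlaps.
RM6 starts exactly when RM2 ends (back-to-back, no overlap), so RM2 has no further overlaps.
RM3 starts before RM6 ends → RM6 and RM3 overlap.
RM4 starts after RM6 ends, so RM6 has no further overlaps.
RM4 starts after RM3 ends, so RM3 has no further overlaps.
RM5 starts after RM4 ends.
Overlapping pairs: RM1 & RM2, RM1 & RM3, RM1 & RM6, RM3 & RM6 — 4 in total.

4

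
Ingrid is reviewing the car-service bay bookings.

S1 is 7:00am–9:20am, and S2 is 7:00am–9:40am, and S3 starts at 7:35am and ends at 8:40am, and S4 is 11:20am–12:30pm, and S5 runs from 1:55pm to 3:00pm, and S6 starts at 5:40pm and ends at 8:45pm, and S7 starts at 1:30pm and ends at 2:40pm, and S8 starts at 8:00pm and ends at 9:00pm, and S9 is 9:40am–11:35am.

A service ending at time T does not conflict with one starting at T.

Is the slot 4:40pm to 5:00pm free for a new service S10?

Yes — the slot is free

S1: ends 9:20am at or before S10 starts 4:40pm → clear.
S2: ends 9:40am at or before S10 starts 4:40pm → clear.
S3: ends 8:40am at or before S10 starts 4:40pm → clear.
S9: ends 11:35am at or before S10 starts 4:40pm → clear.
S4: ends 12:30pm at or before S10 starts 4:40pm → clear.
S7: ends 2:40pm at or before S10 starts 4:40pm → clear.
S5: ends 3:00pm at or before S10 starts 4:40pm → clear.
S6: starts 5:40pm at or after S10 ends 5:00pm → clear.
S8: starts 8:00pm at or after S10 ends 5:00pm → clear.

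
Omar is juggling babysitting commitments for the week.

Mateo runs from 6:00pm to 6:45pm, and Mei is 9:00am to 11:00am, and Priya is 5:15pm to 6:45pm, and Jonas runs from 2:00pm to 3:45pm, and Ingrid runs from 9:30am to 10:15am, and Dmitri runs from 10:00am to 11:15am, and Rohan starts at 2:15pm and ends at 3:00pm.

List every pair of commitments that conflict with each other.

Dmitri & Ingrid, Dmitri & Mei, Ingrid & Mei, Jonas & Rohan, Mateo & Priya

Sorted by start: Mei, Ingrid, Dmitri, Jonas, Rohan, Priya, Mateo.
Ingrid starts before Mei ends → Mei and Ingrid overlap.
Dmitri starts before Mei ends → Mei and Dmitri overlap.
Jonas starts after Mei ends, so nothing later overlaps Mei either.
Dmitri starts before Ingrid ends → Ingrid and Dmitri overlap.
Jonas starts after Ingrid ends, so nothing later overlaps Ingrid either.
Jonas starts after Dmitri ends, so nothing later overlaps Dmitri either.
Rohan starts before Jonas ends → Jonas and Rohan overlap.
Priya starts after Jonas ends, so nothing later overlaps Jonas either.
Priya starts after Rohan ends, so nothing later overlaps Rohan either.
Mateo starts before Priya ends → Priya and Mateo overlap.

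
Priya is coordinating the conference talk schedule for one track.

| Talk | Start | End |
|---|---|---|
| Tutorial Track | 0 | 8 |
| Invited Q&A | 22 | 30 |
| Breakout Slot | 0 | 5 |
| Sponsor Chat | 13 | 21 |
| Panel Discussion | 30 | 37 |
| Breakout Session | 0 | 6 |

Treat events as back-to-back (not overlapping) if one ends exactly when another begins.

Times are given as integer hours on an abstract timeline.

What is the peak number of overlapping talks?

Walk through starts and ends in time order (an end at T is processed before a start at T):
0 start Breakout Session → 1
0 start Breakout Slot → 2
0 start Tutorial Track → 3
5 end Breakout Slot → 2
6 end Breakout Session → 1
8 end Tutorial Track → 0
13 start Sponsor Chat → 1
21 end Sponsor Chat → 0
22 start Invited Q&A → 1
30 end Invited Q&A → 0
30 start Panel Discussion → 1
37 end Panel Discussion → 0
Peak is 3, at 0 (Breakout Session, Breakout Slot, Tutorial Track).

3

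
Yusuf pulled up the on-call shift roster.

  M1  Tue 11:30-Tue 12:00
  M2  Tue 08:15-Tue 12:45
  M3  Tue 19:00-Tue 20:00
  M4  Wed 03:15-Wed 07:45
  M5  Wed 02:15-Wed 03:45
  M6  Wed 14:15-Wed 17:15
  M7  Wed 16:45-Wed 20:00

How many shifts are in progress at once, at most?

Sort all start/end points and keep a running count:
Tue 08:15 start M2 → 1
Tue 11:30 start M1 → 2
Tue 12:00 end M1 → 1
Tue 12:45 end M2 → 0
Tue 19:00 start M3 → 1
Tue 20:00 end M3 → 0
Wed 02:15 start M5 → 1
Wed 03:15 start M4 → 2
Wed 03:45 end M5 → 1
Wed 07:45 end M4 → 0
Wed 14:15 start M6 → 1
Wed 16:45 start M7 → 2
Wed 17:15 end M6 → 1
Wed 20:00 end M7 → 0
Peak is 2, at Tue 11:30 (M1, M2).

2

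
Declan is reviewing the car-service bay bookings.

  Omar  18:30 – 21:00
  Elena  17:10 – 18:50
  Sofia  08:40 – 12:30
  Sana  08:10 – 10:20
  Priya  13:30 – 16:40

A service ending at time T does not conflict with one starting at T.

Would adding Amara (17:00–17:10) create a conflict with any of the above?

No — it doesn't clash with anything

Sana: ends 10:20 at or before Amara starts 17:00 → clear.
Sofia: ends 12:30 at or before Amara starts 17:00 → clear.
Priya: ends 16:40 at or before Amara starts 17:00 → clear.
Elena: starts 17:10 at or after Amara ends 17:10 → clear.
Omar: starts 18:30 at or after Amara ends 17:10 → clear.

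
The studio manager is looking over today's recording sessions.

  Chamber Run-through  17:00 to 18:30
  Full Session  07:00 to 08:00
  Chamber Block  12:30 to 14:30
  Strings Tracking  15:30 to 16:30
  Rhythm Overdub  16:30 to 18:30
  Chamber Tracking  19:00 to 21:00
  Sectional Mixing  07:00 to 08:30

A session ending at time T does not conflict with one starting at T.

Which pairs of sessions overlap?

Chamber Run-through & Rhythm Overdub, Full Session & Sectional Mixing

Sorted by start: Full Session, Sectional Mixing, Chamber Block, Strings Tracking, Rhythm Overdub, Chamber Run-through, Chamber Tracking.
Sectional Mixing starts before Full Session ends → Full Session and Sectional Mixing overlap.
Chamber Block starts after Full Session ends; Full Session is clear from here.
Chamber Block starts after Sectional Mixing ends; Sectional Mixing is clear from here.
Strings Tracking starts after Chamber Block ends; Chamber Block is clear from here.
Rhythm Overdub starts exactly when Strings Tracking ends (back-to-back, no overlap); Strings Tracking is clear from here.
Chamber Run-through starts before Rhythm Overdub ends → Rhythm Overdub and Chamber Run-through overlap.
Chamber Tracking starts after Rhythm Overdub ends.
Chamber Tracking starts after Chamber Run-through ends.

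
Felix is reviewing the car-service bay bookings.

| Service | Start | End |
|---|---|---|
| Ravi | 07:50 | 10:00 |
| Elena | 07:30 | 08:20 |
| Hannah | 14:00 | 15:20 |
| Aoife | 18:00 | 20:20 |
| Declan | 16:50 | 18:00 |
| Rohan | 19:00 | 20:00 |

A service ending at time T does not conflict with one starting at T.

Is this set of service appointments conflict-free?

No

Sorted by start: Elena, Ravi, Hannah, Declan, Aoife, Rohan.
Ravi starts before Elena ends → Elena and Ravi overlap.
That's a conflict, so the schedule is not conflict-free.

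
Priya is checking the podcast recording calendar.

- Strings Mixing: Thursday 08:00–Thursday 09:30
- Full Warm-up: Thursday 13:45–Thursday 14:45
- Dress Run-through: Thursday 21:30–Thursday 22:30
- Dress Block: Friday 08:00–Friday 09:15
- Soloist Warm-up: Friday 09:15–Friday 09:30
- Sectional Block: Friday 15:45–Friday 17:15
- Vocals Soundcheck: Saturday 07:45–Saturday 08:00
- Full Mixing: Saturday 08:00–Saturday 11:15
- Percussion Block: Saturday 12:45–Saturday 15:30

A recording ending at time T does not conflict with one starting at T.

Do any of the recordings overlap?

No

Check each pair: they overlap iff neither finishes before the other starts.
Sorted by start: Strings Mixing, Full Warm-up, Dress Run-through, Dress Block, Soloist Warm-up, Sectional Block, Vocals Soundcheck, Full Mixing, Percussion Block.
Full Warm-up starts after Strings Mixing ends, so nothing later overlaps Strings Mixing either.
Dress Run-through starts after Full Warm-up ends, so nothing later overlaps Full Warm-up either.
Dress Block starts after Dress Run-through ends, so nothing later overlaps Dress Run-through either.
Soloist Warm-up starts exactly when Dress Block ends (back-to-back, no overlap), so nothing later overlaps Dress Block either.
Sectional Block starts after Soloist Warm-up ends, so nothing later overlaps Soloist Warm-up either.
Vocals Soundcheck starts after Sectional Block ends, so nothing later overlaps Sectional Block either.
Full Mixing starts exactly when Vocals Soundcheck ends (back-to-back, no overlap), so nothing later overlaps Vocals Soundcheck either.
Percussion Block starts after Full Mixing ends.
Every pair is clear; the schedule has no overlaps.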